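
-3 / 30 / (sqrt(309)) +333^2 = 110889 - sqrt(309) / 3090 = 110888.99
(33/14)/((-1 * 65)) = -33/910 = -0.04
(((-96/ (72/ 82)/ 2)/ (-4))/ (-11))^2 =1681/ 1089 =1.54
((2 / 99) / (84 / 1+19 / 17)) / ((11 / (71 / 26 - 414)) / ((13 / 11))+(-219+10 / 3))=-363562 / 330393800847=-0.00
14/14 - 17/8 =-1.12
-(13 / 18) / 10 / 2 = -13 / 360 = -0.04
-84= -84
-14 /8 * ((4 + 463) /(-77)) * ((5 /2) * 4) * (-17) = -39695 /22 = -1804.32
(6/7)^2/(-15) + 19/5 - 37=-8146/245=-33.25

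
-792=-792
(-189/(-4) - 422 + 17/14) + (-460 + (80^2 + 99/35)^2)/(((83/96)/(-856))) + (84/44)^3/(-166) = -21971414263178347399/541317700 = -40588760099.99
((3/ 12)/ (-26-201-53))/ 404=-1/ 452480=-0.00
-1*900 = -900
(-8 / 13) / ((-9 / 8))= 64 / 117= 0.55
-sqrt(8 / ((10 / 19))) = -2 *sqrt(95) / 5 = -3.90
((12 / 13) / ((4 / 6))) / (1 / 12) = 216 / 13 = 16.62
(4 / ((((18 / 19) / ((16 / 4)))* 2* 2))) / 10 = 0.42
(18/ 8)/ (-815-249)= -9/ 4256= -0.00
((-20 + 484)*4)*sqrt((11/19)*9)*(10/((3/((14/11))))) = 259840*sqrt(209)/209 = 17973.51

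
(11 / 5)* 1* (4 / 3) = 44 / 15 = 2.93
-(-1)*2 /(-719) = -2 /719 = -0.00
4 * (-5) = -20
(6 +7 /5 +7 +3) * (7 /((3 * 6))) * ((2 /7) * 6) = 58 /5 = 11.60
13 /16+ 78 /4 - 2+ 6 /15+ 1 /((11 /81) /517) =3825.71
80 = 80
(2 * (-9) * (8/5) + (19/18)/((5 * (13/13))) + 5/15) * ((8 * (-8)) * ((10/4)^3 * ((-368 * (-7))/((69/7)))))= 199371200/27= 7384118.52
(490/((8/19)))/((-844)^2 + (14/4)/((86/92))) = 200165/122522436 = 0.00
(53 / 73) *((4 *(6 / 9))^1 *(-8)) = -3392 / 219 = -15.49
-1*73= -73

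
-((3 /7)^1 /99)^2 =-1 /53361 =-0.00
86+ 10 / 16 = 693 / 8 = 86.62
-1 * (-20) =20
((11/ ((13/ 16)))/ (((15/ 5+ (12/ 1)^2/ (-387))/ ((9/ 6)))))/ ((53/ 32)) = 363264/ 77857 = 4.67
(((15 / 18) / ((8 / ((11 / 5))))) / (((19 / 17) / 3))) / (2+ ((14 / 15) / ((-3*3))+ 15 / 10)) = 25245 / 139384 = 0.18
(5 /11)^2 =25 /121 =0.21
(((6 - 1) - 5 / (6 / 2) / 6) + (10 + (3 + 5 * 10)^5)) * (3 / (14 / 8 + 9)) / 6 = 7527519139 / 387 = 19450953.85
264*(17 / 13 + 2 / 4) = 6204 / 13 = 477.23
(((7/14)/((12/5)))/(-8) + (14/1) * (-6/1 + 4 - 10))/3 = -32261/576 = -56.01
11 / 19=0.58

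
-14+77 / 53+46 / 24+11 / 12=-3089 / 318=-9.71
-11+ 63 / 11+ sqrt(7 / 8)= -58 / 11+ sqrt(14) / 4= -4.34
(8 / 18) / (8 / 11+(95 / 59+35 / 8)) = 20768 / 313659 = 0.07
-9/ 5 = -1.80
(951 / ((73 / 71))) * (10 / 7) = 1321.35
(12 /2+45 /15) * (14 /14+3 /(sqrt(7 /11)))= 9+27 * sqrt(77) /7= 42.85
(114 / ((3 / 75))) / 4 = 1425 / 2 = 712.50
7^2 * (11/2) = 539/2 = 269.50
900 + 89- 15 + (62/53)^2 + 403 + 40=3984197/2809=1418.37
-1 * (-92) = 92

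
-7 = -7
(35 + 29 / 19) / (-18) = -347 / 171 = -2.03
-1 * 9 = -9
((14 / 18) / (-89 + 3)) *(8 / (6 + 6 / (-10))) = -140 / 10449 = -0.01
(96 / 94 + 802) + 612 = 66506 / 47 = 1415.02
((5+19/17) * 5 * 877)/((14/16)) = 3648320/119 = 30658.15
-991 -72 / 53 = -52595 / 53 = -992.36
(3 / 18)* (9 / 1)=3 / 2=1.50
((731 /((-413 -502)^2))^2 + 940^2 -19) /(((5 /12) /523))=1295664098094556440712 /1168242834375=1109070871.20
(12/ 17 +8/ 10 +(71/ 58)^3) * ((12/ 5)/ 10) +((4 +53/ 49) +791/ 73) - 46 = -29.28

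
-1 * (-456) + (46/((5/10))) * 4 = 824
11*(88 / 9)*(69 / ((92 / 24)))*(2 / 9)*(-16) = -61952 / 9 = -6883.56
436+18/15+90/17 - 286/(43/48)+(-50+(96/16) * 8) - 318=-719164/3655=-196.76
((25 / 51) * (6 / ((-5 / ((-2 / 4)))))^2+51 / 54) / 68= 343 / 20808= 0.02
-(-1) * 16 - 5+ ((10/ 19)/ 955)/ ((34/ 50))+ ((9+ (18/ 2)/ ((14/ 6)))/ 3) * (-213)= -389467559/ 431851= -901.86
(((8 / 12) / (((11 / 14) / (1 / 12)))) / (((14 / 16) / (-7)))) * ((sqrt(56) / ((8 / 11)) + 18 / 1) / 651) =-16 / 1023- 2 * sqrt(14) / 837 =-0.02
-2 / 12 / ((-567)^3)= 1 / 1093705578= 0.00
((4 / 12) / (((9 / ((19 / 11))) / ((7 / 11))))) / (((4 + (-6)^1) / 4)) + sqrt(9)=9535 / 3267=2.92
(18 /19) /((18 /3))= 3 /19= 0.16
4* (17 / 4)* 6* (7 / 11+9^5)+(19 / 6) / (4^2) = 6360354641 / 1056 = 6023063.11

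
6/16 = 3/8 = 0.38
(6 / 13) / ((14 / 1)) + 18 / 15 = 561 / 455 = 1.23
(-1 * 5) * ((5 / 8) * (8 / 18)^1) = -25 / 18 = -1.39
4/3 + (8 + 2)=34/3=11.33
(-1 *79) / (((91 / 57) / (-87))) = 391761 / 91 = 4305.07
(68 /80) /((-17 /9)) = -9 /20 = -0.45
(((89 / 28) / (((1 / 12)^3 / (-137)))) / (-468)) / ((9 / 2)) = 97544 / 273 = 357.30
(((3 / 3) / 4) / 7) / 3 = 1 / 84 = 0.01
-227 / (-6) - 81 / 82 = 4532 / 123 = 36.85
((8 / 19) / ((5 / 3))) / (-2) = -12 / 95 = -0.13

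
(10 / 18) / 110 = 1 / 198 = 0.01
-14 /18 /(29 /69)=-161 /87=-1.85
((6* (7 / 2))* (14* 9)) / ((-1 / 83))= -219618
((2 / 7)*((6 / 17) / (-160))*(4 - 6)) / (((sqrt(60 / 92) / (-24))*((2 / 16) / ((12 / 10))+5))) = -288*sqrt(345) / 728875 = -0.01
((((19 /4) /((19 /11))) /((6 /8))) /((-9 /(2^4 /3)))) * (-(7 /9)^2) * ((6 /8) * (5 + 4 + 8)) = 36652 /2187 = 16.76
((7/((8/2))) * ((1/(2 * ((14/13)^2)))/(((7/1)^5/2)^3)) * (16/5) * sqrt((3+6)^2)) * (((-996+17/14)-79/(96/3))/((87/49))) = -0.00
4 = 4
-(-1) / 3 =1 / 3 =0.33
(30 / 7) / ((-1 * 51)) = -10 / 119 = -0.08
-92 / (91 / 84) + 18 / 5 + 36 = -2946 / 65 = -45.32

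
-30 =-30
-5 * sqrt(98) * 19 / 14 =-67.18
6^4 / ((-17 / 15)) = -19440 / 17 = -1143.53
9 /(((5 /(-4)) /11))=-396 /5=-79.20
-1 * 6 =-6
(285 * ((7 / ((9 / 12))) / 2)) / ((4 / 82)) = 27265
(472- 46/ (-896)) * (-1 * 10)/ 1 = -4720.51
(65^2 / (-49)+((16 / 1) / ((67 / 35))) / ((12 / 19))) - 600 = -672.99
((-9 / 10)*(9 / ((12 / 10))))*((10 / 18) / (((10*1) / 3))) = -9 / 8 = -1.12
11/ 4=2.75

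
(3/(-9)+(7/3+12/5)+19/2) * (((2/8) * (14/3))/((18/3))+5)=25993/360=72.20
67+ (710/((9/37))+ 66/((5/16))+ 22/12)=287903/90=3198.92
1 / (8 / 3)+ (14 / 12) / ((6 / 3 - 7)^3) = 1097 / 3000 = 0.37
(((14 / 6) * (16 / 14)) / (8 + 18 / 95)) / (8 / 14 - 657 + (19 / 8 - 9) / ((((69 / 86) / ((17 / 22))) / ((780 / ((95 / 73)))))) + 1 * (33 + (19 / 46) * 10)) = -5114648 / 69797633985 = -0.00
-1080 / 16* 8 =-540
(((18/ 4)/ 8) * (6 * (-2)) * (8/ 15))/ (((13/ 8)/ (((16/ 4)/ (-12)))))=48/ 65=0.74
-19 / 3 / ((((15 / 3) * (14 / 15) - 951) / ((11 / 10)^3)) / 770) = 1947253 / 283900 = 6.86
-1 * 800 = -800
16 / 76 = 4 / 19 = 0.21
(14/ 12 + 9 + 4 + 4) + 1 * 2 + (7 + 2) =175/ 6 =29.17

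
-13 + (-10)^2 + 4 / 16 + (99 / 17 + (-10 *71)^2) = 34285129 / 68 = 504193.07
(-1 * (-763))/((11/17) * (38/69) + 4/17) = 894999/694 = 1289.62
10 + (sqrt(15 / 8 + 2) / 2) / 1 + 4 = sqrt(62) / 8 + 14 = 14.98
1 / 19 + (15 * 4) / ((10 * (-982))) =0.05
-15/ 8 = -1.88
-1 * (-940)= 940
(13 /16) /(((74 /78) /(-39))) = -19773 /592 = -33.40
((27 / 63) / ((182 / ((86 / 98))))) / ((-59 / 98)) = -129 / 37583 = -0.00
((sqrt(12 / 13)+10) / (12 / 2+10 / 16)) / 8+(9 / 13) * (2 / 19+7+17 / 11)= 2 * sqrt(39) / 689+889586 / 144001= 6.20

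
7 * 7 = 49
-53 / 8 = -6.62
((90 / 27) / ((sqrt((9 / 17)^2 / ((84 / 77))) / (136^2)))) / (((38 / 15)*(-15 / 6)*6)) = -3144320*sqrt(33) / 5643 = -3200.91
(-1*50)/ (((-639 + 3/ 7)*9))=35/ 4023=0.01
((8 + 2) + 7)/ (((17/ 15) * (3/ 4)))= 20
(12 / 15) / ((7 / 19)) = 76 / 35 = 2.17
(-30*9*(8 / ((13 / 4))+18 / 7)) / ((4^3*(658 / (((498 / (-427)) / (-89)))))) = -7697835 / 18204349072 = -0.00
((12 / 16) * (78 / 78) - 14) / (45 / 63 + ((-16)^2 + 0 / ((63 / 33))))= -371 / 7188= -0.05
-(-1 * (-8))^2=-64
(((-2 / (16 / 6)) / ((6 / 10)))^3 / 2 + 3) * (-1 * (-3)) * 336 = 2039.62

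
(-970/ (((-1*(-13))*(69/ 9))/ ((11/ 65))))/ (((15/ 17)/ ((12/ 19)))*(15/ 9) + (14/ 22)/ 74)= -531545256/ 754229593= -0.70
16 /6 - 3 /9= 7 /3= 2.33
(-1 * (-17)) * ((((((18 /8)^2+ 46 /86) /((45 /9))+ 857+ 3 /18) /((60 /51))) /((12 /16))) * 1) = 2559821257 /154800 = 16536.31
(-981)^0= 1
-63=-63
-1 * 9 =-9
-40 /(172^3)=-5 /636056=-0.00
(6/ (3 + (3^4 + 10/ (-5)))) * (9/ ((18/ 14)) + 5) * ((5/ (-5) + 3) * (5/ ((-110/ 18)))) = -648/ 451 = -1.44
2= 2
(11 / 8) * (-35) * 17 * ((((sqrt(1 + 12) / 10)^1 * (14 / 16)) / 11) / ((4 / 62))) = -363.70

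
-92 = -92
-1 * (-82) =82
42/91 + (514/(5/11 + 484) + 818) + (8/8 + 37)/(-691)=39228244316/47870407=819.47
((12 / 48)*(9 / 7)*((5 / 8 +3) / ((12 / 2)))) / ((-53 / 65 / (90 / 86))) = -254475 / 1020992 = -0.25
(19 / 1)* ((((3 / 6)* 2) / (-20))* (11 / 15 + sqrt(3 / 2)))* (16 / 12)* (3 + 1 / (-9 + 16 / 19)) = -4237* sqrt(6) / 2325 - 93214 / 34875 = -7.14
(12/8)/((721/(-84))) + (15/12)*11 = 5593/412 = 13.58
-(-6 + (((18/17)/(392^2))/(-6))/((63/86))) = 164574187/27429024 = 6.00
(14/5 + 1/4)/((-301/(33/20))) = -2013/120400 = -0.02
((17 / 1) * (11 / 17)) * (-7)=-77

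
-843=-843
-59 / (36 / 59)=-3481 / 36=-96.69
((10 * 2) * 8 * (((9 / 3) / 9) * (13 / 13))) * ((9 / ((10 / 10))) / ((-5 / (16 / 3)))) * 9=-4608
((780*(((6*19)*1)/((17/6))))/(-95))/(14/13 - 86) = 1521/391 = 3.89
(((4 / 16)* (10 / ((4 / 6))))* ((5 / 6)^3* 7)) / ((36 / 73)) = 319375 / 10368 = 30.80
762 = 762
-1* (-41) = 41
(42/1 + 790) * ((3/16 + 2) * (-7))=-12740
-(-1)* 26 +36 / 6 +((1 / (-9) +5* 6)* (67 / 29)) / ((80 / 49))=74.30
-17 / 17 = -1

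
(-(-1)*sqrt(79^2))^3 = 493039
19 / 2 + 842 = 851.50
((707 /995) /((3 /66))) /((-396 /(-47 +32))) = 707 /1194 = 0.59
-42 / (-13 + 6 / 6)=3.50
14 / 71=0.20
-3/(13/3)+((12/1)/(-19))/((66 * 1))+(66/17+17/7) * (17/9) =1920326/171171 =11.22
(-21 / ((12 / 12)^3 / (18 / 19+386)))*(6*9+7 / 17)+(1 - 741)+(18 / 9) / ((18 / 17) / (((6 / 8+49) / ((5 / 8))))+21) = -5084625688571 / 11480712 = -442884.18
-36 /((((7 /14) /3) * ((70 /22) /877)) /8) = -16670016 /35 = -476286.17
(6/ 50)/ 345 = 1/ 2875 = 0.00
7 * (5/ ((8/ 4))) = 35/ 2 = 17.50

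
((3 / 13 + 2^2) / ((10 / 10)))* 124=6820 / 13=524.62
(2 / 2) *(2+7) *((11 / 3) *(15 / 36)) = 55 / 4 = 13.75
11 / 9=1.22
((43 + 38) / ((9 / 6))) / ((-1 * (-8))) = 27 / 4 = 6.75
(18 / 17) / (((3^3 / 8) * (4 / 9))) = 12 / 17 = 0.71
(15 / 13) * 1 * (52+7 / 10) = 60.81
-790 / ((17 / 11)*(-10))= 869 / 17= 51.12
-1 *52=-52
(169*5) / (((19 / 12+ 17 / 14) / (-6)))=-85176 / 47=-1812.26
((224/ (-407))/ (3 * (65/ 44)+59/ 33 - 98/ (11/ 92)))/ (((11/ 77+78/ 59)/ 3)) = 3330432/ 2403499835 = 0.00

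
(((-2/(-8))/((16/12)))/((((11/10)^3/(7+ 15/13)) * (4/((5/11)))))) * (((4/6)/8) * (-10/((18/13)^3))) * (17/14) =-475840625/9563266944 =-0.05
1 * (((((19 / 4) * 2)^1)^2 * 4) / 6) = 361 / 6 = 60.17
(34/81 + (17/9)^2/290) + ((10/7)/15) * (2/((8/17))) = 22933/27405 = 0.84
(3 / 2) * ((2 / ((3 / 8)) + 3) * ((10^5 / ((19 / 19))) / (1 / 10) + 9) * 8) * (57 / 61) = 5700051300 / 61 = 93443463.93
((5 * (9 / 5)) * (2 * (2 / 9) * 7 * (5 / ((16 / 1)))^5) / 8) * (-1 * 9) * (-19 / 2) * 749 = 2801728125 / 4194304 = 667.98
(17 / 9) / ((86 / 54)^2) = 1377 / 1849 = 0.74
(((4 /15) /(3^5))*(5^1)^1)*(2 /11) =8 /8019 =0.00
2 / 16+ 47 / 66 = 221 / 264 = 0.84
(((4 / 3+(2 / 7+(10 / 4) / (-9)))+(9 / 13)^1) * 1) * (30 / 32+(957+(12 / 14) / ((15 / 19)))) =1788923543 / 917280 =1950.25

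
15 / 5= 3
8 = 8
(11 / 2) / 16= 11 / 32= 0.34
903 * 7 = 6321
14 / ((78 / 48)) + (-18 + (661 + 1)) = 652.62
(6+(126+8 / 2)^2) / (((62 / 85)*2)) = 718505 / 62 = 11588.79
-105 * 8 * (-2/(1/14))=23520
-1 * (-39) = 39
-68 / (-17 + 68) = -4 / 3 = -1.33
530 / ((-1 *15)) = -106 / 3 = -35.33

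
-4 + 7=3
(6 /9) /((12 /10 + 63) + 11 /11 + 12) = 5 /579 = 0.01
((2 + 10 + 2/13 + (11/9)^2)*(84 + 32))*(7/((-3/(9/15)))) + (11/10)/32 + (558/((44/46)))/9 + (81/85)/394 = -26707486478599/12413269440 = -2151.53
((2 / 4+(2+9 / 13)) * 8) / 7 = 332 / 91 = 3.65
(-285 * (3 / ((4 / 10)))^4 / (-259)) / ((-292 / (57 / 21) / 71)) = -19463540625 / 8470336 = -2297.85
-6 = -6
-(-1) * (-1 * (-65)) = 65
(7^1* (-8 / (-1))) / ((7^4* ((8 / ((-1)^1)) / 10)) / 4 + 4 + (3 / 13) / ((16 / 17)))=-58240 / 494993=-0.12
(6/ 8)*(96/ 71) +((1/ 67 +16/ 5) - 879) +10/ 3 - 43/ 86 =-124434223/ 142710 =-871.94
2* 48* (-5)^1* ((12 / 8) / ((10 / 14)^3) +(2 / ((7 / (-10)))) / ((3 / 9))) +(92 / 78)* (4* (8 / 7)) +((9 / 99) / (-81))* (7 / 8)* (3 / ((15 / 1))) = 34767491599 / 16216200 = 2144.00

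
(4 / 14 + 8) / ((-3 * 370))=-29 / 3885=-0.01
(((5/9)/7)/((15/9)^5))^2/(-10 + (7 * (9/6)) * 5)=1458/1626953125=0.00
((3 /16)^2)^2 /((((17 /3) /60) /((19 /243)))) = 285 /278528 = 0.00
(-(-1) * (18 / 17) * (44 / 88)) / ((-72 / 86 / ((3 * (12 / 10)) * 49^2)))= -929187 / 170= -5465.81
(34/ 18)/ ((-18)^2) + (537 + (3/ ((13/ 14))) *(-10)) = 19132097/ 37908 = 504.70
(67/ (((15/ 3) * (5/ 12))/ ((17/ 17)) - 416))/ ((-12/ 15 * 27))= 335/ 44703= 0.01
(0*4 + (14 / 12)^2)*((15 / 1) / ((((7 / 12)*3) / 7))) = 81.67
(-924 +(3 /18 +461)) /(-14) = 2777 /84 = 33.06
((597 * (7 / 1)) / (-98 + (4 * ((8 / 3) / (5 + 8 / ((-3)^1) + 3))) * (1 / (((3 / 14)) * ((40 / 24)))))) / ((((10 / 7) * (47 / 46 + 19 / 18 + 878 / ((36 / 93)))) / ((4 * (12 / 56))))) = -123579 / 10338691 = -0.01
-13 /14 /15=-13 /210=-0.06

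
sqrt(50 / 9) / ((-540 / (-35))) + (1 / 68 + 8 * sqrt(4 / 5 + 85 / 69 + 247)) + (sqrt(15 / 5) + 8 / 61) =605 / 4148 + 35 * sqrt(2) / 324 + sqrt(3) + 16 * sqrt(7410255) / 345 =128.28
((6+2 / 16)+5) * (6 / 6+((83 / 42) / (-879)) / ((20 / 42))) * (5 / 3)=1557233 / 84384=18.45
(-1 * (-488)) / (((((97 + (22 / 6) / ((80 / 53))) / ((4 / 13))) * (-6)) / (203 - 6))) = -15381760 / 310219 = -49.58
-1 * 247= -247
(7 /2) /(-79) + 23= 3627 /158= 22.96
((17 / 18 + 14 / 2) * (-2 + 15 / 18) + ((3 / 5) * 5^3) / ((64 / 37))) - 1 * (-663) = 1204573 / 1728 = 697.09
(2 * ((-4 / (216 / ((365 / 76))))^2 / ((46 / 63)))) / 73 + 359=359.00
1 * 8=8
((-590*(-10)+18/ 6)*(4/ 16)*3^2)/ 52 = 53127/ 208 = 255.42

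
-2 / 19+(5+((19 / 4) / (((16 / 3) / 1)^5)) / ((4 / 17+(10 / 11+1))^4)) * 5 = 51298312235747452007 / 2060587191947493376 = 24.89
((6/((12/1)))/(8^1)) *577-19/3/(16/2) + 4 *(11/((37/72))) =214705/1776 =120.89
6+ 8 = 14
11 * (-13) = -143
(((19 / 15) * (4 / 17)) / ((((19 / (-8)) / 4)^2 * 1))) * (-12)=-10.14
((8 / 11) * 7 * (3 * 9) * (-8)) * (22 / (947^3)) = -24192 / 849278123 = -0.00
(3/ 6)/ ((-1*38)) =-1/ 76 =-0.01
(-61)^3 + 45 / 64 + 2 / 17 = -246954435 / 1088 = -226980.18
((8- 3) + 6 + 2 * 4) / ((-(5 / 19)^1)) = -361 / 5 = -72.20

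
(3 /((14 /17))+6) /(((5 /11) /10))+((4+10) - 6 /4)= 3145 /14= 224.64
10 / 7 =1.43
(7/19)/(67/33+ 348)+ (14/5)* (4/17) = 12309899/18654865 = 0.66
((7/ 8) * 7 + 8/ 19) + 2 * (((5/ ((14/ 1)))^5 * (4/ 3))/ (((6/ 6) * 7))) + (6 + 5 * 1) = 941428399/ 53647944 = 17.55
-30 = -30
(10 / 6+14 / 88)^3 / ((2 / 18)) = 13997521 / 255552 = 54.77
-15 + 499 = 484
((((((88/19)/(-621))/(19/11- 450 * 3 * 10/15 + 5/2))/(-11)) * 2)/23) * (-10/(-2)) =-1760/5348026539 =-0.00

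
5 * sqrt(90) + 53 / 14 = 53 / 14 + 15 * sqrt(10) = 51.22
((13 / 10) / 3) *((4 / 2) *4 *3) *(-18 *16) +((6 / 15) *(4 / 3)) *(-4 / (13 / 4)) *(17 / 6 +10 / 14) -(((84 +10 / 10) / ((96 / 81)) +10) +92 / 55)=-4440961571 / 1441440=-3080.92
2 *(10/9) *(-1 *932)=-18640/9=-2071.11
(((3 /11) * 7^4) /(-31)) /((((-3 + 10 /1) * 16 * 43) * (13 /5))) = -5145 /3049904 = -0.00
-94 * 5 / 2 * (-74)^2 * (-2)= 2573720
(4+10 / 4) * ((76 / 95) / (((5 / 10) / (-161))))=-8372 / 5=-1674.40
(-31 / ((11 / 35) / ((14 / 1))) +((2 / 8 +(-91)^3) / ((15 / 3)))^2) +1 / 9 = 22714753629.42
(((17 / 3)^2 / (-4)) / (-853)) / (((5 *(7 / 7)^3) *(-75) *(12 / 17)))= -4913 / 138186000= -0.00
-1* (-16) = 16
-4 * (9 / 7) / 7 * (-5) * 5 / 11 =900 / 539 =1.67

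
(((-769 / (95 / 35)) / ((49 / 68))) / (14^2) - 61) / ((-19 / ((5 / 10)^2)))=205305 / 247646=0.83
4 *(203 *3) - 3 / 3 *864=1572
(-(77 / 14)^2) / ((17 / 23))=-2783 / 68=-40.93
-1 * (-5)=5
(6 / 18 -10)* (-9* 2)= 174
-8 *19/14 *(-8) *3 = 1824/7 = 260.57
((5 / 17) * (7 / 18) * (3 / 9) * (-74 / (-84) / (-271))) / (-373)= 185 / 556765164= 0.00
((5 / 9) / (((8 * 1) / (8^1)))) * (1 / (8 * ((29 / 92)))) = 115 / 522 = 0.22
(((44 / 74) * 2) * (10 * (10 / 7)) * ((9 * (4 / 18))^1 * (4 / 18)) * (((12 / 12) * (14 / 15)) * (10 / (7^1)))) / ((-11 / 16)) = -102400 / 6993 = -14.64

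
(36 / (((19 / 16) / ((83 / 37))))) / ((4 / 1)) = 17.00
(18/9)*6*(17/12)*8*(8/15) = 1088/15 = 72.53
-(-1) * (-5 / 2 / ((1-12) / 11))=5 / 2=2.50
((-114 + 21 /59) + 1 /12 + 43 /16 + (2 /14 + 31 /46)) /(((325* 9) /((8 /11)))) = -10036093 /366756390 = -0.03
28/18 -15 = -121/9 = -13.44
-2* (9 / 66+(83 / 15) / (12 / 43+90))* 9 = -126604 / 35585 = -3.56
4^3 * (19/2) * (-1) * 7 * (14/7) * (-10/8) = 10640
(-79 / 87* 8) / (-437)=632 / 38019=0.02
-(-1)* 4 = 4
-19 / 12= -1.58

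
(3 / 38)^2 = 9 / 1444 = 0.01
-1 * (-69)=69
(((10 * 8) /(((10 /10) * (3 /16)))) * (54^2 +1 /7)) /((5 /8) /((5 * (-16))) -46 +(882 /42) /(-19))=-63544852480 /2406159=-26409.25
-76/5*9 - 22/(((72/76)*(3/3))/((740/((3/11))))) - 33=-8529223/135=-63179.43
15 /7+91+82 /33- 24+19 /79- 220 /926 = 605227759 /8449287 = 71.63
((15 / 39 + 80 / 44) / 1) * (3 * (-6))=-5670 / 143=-39.65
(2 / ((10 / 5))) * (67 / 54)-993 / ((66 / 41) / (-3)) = 549994 / 297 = 1851.83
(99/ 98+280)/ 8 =27539/ 784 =35.13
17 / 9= 1.89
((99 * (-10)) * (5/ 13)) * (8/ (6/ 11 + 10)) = -108900/ 377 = -288.86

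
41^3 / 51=68921 / 51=1351.39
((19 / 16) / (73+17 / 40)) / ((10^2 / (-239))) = -4541 / 117480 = -0.04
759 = 759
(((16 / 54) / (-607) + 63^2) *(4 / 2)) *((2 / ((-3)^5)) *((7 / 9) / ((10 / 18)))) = -1821342124 / 19912635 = -91.47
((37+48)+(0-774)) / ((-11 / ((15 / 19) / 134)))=10335 / 28006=0.37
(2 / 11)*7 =14 / 11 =1.27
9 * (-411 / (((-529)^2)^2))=-3699 / 78310985281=-0.00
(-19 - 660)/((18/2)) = -679/9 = -75.44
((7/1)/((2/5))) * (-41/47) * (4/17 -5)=116235/1598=72.74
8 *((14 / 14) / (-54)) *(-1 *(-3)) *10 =-40 / 9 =-4.44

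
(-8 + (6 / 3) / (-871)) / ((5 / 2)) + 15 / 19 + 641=10568002 / 16549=638.59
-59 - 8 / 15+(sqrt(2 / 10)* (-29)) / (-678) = -893 / 15+29* sqrt(5) / 3390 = -59.51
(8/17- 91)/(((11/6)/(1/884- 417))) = 1701950859/82654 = 20591.27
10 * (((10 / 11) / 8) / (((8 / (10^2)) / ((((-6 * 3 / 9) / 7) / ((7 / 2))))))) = -625 / 539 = -1.16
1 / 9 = 0.11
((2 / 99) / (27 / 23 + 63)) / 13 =0.00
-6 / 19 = -0.32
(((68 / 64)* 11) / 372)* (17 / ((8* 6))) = 3179 / 285696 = 0.01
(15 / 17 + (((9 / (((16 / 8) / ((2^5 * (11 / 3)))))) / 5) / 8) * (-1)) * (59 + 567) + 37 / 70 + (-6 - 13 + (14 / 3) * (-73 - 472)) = -36673367 / 3570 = -10272.65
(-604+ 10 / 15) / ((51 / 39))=-23530 / 51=-461.37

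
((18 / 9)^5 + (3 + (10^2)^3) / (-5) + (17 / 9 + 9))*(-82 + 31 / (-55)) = 40860358477 / 2475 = 16509235.75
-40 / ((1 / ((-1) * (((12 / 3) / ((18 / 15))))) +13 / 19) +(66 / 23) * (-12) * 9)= 174800 / 1352641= 0.13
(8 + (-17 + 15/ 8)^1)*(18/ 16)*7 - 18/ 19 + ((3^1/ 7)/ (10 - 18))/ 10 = -2428563/ 42560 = -57.06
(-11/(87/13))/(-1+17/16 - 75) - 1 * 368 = -3489536/9483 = -367.98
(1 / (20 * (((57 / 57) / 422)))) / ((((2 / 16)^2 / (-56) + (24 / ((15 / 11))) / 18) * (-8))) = -425376 / 157651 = -2.70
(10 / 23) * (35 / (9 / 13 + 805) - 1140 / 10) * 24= -143229720 / 120451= -1189.11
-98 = -98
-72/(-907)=0.08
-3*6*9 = -162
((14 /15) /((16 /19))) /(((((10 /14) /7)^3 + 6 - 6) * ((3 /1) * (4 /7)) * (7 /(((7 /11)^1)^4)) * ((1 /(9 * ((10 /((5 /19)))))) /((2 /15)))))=713814954223 /1098075000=650.06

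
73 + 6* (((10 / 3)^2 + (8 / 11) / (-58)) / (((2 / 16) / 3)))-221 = 462612 / 319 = 1450.19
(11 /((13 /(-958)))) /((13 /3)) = -187.07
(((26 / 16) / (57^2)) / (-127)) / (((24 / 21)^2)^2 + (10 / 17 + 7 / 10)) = -2653105 / 2017130642388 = -0.00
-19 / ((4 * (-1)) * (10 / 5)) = 19 / 8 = 2.38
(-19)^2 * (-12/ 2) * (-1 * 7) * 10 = 151620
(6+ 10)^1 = 16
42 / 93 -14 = -420 / 31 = -13.55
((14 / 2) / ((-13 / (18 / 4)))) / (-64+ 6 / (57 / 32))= 133 / 3328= 0.04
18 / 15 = 6 / 5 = 1.20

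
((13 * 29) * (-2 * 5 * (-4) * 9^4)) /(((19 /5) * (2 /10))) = 130184052.63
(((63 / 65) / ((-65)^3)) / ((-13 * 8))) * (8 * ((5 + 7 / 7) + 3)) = 567 / 232058125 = 0.00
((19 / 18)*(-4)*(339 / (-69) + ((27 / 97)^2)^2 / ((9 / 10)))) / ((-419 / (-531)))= 22398090016886 / 853156680997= 26.25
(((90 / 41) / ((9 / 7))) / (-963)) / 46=-35 / 908109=-0.00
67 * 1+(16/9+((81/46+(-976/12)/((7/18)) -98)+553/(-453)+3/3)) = -103634129/437598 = -236.82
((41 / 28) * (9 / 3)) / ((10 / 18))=1107 / 140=7.91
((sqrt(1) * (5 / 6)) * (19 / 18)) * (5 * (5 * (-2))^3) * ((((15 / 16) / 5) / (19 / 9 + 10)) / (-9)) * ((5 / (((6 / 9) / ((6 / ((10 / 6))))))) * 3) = 534375 / 872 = 612.82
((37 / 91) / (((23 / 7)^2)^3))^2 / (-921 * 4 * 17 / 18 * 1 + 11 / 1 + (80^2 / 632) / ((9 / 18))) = -91649941963797 / 3026540135650499011111555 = -0.00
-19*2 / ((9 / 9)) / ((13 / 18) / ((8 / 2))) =-2736 / 13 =-210.46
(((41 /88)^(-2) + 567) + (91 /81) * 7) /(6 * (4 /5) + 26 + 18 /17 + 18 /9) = 3353307290 /195935679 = 17.11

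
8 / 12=2 / 3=0.67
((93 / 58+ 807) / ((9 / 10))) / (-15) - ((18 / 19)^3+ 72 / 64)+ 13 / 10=-481936063 / 7956440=-60.57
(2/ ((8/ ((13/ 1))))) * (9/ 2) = 117/ 8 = 14.62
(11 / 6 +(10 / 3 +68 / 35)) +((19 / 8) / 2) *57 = 125659 / 1680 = 74.80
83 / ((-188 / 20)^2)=2075 / 2209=0.94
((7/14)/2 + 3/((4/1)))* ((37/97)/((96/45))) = 0.18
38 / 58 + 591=17158 / 29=591.66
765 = 765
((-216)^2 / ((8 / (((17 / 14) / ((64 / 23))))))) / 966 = 4131 / 1568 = 2.63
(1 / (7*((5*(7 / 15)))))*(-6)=-0.37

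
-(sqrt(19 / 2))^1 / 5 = -0.62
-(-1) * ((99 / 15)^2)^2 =1897.47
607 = 607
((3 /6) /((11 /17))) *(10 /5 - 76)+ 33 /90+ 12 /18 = -18529 /330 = -56.15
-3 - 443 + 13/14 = -6231/14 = -445.07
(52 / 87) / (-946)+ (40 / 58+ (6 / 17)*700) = 173316218 / 699567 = 247.75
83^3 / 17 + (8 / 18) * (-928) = 5082979 / 153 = 33222.08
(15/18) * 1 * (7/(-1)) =-35/6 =-5.83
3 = 3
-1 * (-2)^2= -4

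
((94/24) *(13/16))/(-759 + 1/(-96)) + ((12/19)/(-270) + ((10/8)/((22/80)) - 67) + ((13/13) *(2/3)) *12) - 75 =-143674609/1109790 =-129.46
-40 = -40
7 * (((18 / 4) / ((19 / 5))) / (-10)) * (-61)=3843 / 76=50.57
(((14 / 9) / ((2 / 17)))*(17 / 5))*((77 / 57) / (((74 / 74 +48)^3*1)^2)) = 3179 / 724549013685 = 0.00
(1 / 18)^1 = 0.06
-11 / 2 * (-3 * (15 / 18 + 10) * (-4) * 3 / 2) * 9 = -19305 / 2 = -9652.50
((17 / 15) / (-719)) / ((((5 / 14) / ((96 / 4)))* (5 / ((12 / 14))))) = -1632 / 89875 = -0.02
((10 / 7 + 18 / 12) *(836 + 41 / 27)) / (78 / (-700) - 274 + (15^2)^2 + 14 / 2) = 23178325 / 475882047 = 0.05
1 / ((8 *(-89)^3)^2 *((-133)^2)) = 1 / 562630531571784256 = 0.00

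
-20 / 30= -2 / 3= -0.67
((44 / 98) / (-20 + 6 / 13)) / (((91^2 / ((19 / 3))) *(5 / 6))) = -418 / 19820255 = -0.00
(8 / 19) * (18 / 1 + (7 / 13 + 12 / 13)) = 2024 / 247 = 8.19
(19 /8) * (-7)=-133 /8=-16.62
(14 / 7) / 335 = 2 / 335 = 0.01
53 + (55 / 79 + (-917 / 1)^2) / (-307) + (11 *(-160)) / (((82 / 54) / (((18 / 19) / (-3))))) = -43832843823 / 18893087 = -2320.05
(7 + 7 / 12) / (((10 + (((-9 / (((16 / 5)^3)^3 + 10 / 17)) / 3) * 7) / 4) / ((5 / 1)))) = 15187258264906 / 4005370985559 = 3.79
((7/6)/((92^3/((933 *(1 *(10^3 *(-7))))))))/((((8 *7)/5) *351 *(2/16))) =-1360625/68329872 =-0.02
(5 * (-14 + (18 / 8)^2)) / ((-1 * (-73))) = -715 / 1168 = -0.61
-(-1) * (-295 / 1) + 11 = -284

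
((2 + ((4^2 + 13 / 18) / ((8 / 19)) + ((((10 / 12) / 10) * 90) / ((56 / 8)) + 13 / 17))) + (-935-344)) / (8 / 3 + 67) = -21170647 / 1193808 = -17.73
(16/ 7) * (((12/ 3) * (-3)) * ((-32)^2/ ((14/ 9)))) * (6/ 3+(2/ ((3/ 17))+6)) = -17104896/ 49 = -349079.51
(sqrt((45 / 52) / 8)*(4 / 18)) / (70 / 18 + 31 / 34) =0.02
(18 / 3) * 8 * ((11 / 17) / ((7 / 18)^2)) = 171072 / 833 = 205.37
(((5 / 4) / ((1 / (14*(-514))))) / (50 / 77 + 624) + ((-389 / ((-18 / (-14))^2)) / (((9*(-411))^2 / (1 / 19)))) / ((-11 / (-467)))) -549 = -6276881341612684919 / 11141072121520242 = -563.40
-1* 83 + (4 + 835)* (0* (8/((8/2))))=-83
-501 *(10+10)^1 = -10020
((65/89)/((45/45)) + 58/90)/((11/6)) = 11012/14685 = 0.75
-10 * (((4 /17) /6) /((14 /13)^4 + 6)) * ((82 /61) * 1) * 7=-163940140 /326315901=-0.50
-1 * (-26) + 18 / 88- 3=1021 / 44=23.20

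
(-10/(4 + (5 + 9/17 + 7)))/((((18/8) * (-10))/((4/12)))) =68/7587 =0.01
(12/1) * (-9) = -108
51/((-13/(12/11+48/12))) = -2856/143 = -19.97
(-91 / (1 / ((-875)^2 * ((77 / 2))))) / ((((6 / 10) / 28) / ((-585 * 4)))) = 292914496875000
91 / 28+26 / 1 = 117 / 4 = 29.25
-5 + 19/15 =-56/15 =-3.73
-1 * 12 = -12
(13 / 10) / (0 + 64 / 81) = 1053 / 640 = 1.65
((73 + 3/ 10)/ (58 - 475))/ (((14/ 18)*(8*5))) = -2199/ 389200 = -0.01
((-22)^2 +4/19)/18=4600/171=26.90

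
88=88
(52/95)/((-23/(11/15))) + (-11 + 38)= 884353/32775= 26.98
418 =418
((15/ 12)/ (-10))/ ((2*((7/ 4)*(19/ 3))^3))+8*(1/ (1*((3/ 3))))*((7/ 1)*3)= 395242908/ 2352637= 168.00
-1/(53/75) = -75/53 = -1.42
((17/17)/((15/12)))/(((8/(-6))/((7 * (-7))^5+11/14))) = 2372792085/14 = 169485148.93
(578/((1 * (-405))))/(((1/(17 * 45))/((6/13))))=-19652/39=-503.90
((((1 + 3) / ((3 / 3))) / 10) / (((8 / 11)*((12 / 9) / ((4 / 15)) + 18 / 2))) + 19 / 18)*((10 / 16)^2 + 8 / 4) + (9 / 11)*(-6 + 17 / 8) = -109027 / 197120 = -0.55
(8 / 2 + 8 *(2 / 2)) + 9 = 21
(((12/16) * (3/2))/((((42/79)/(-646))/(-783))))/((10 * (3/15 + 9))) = 59939433/5152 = 11634.21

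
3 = 3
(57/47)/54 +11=9325/846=11.02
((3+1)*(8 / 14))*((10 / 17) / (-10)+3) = 800 / 119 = 6.72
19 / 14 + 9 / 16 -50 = -48.08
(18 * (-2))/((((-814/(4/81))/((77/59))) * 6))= 28/58941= 0.00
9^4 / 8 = 820.12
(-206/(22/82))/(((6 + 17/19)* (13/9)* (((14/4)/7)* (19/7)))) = -1064196/18733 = -56.81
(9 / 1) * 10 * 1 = 90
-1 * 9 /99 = -1 /11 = -0.09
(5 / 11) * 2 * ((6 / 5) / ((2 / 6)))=36 / 11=3.27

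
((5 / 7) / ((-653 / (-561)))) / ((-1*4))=-2805 / 18284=-0.15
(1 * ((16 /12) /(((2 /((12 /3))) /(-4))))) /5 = -2.13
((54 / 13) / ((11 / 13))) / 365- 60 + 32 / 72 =-2151554 / 36135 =-59.54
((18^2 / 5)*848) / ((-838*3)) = -45792 / 2095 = -21.86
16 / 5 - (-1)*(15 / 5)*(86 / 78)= 423 / 65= 6.51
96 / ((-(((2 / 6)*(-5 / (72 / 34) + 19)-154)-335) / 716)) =7423488 / 52213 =142.18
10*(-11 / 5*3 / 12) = -11 / 2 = -5.50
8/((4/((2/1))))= 4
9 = 9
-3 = -3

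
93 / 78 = 31 / 26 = 1.19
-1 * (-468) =468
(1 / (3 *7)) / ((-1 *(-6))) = 1 / 126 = 0.01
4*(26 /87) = 104 /87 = 1.20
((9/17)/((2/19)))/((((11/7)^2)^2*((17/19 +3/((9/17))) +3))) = 23402547/271297730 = 0.09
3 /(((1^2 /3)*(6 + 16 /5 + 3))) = 45 /61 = 0.74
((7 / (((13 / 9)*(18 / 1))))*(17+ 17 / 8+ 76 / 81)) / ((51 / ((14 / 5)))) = 637049 / 2148120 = 0.30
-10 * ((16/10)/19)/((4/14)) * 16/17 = -896/323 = -2.77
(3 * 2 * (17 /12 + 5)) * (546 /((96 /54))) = 11824.31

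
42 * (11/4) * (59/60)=4543/40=113.58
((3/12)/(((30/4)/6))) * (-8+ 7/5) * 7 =-231/25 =-9.24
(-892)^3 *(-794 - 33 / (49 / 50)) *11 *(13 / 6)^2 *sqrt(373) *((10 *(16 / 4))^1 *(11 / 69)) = 5886020257423454720 *sqrt(373) / 30429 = 3735841895178757.99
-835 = -835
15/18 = 5/6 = 0.83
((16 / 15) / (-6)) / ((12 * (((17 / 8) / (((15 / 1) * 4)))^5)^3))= -245083902931906945508966400000000000000 / 2862423051509815793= -85621132348914954298.61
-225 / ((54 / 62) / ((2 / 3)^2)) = -3100 / 27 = -114.81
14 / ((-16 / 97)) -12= -775 / 8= -96.88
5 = 5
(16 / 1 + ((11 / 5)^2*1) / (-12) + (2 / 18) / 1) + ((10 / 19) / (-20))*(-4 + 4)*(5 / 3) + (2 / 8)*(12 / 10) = 14407 / 900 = 16.01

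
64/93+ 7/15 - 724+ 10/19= -2127229/2945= -722.32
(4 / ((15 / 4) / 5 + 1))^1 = 16 / 7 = 2.29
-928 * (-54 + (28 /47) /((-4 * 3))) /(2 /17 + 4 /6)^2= 81538.21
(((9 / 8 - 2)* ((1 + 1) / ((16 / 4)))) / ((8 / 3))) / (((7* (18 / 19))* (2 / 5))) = -95 / 1536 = -0.06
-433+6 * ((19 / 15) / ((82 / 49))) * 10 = -15891 / 41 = -387.59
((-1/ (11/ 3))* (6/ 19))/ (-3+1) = 0.04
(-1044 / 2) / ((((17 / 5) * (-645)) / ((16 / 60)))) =232 / 3655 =0.06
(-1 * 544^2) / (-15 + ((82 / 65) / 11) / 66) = 1745652480 / 88471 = 19731.35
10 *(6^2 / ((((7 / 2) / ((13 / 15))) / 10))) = 6240 / 7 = 891.43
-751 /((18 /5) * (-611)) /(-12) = -3755 /131976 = -0.03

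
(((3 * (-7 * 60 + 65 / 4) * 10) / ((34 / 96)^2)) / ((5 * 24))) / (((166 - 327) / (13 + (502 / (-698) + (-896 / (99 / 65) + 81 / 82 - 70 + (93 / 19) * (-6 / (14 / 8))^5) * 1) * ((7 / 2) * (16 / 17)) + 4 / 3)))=-860616619588685360 / 17584006988471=-48943.15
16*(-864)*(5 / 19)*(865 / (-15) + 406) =-1267200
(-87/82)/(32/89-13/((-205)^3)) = -1626997875/551370314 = -2.95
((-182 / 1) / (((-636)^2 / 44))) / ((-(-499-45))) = -1001 / 27505728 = -0.00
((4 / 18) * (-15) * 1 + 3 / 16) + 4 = 0.85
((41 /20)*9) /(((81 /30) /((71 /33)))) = 2911 /198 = 14.70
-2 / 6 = -1 / 3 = -0.33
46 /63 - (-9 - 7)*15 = 15166 /63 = 240.73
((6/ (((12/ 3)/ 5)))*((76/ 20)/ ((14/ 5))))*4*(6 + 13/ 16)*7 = 31065/ 16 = 1941.56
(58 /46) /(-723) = -29 /16629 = -0.00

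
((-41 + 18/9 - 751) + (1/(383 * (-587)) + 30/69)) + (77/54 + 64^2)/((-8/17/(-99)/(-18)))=-641881033077807/41367064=-15516717.19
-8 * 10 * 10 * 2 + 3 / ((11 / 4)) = -17588 / 11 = -1598.91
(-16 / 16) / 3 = -1 / 3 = -0.33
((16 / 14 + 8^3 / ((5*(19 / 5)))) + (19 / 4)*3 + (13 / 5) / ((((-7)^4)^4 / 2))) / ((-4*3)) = -534694115057332351 / 151542163397380560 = -3.53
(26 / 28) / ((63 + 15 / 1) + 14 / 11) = 143 / 12208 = 0.01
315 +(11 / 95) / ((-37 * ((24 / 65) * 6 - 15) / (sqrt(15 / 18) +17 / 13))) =143 * sqrt(30) / 3505158 +184020982 / 584193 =315.00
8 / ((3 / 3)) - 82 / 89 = 630 / 89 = 7.08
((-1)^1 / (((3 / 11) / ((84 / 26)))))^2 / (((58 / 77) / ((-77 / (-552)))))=35153041 / 1352676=25.99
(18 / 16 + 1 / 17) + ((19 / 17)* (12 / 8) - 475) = -64211 / 136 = -472.14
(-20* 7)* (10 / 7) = -200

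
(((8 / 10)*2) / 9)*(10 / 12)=4 / 27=0.15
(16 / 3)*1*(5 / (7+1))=10 / 3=3.33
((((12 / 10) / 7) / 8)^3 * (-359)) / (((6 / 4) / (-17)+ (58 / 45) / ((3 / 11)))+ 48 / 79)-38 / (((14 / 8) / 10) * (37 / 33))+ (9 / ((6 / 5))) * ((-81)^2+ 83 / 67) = 63426466472677180833 / 1293807153536800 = 49023.12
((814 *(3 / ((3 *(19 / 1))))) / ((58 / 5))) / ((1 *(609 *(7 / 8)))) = 16280 / 2348913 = 0.01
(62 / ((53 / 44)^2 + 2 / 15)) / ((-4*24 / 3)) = -56265 / 46007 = -1.22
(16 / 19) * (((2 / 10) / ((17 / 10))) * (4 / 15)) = 128 / 4845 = 0.03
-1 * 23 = -23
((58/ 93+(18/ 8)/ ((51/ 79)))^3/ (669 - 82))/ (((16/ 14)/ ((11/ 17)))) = 0.07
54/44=27/22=1.23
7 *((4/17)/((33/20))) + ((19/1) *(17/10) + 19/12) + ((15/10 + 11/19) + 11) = 3408073/71060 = 47.96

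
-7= -7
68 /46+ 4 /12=1.81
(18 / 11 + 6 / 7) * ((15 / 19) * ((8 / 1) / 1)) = 23040 / 1463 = 15.75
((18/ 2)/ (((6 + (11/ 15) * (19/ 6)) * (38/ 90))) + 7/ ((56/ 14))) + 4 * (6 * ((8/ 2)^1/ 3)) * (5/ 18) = 6762673/ 512316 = 13.20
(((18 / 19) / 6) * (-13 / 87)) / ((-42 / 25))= 325 / 23142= 0.01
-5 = -5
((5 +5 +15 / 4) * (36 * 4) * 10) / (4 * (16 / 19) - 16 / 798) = 987525 / 167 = 5913.32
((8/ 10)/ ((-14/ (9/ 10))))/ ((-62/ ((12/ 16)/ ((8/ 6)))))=81/ 173600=0.00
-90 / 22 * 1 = -45 / 11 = -4.09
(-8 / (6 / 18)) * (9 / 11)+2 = -194 / 11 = -17.64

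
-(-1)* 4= 4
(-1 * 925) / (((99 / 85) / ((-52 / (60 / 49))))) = 10016825 / 297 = 33726.68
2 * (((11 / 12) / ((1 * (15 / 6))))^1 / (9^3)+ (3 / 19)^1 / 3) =22079 / 207765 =0.11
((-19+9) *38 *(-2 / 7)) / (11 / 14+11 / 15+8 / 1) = 22800 / 1999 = 11.41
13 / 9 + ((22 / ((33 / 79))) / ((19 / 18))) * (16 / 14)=69985 / 1197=58.47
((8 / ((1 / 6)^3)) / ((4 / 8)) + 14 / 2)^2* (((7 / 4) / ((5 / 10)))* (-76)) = -3189970154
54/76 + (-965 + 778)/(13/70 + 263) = 1/700074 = 0.00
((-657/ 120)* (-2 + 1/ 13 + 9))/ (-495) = 1679/ 21450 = 0.08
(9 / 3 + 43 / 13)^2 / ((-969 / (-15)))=33620 / 54587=0.62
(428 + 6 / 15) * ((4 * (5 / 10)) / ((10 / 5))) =2142 / 5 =428.40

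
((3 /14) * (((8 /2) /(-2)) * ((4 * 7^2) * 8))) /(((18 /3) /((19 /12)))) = -532 /3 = -177.33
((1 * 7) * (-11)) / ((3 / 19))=-1463 / 3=-487.67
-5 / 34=-0.15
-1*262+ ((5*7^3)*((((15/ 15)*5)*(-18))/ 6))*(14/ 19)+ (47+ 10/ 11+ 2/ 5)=-20031557/ 1045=-19168.95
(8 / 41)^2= 64 / 1681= 0.04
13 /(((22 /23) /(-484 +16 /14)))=-505310 /77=-6562.47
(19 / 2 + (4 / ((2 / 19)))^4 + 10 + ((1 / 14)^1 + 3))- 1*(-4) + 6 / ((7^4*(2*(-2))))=10012950665 / 4802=2085162.57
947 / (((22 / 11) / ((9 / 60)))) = 2841 / 40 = 71.02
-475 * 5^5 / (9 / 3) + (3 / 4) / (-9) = -1979167 / 4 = -494791.75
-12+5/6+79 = 407/6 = 67.83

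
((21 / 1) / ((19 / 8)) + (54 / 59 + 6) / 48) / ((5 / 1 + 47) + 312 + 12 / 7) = 141029 / 5739520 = 0.02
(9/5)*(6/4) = 27/10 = 2.70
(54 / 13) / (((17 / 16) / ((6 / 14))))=2592 / 1547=1.68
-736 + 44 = -692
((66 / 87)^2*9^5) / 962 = 14289858 / 404521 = 35.33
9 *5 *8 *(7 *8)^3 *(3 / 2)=94832640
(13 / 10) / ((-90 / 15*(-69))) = 13 / 4140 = 0.00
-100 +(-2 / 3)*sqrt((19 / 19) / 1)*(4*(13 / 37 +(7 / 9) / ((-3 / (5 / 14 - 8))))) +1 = -315347 / 2997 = -105.22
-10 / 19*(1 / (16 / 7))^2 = -245 / 2432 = -0.10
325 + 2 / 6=976 / 3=325.33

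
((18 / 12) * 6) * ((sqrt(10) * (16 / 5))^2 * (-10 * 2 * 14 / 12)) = -21504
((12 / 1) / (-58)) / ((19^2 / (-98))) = 588 / 10469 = 0.06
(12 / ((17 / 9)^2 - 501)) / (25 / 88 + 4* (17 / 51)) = -64152 / 4301171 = -0.01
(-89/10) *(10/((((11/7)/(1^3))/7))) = -4361/11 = -396.45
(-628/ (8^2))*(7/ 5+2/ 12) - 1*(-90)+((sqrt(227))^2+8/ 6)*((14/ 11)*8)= 4223077/ 1760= 2399.48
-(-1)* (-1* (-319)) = 319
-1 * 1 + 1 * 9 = 8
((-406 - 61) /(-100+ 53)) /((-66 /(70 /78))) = -16345 /120978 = -0.14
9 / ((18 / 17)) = 17 / 2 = 8.50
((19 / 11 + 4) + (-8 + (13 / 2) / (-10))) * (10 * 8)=-233.82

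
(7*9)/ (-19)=-63/ 19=-3.32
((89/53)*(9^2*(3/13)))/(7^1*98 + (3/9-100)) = 64881/1211951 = 0.05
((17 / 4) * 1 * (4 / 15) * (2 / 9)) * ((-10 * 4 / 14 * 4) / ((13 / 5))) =-1.11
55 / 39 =1.41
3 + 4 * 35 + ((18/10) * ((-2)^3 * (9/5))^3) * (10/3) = -2221613/125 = -17772.90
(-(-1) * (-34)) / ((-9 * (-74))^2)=-17 / 221778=-0.00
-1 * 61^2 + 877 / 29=-107032 / 29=-3690.76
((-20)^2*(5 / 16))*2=250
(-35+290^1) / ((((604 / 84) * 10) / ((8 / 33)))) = 1428 / 1661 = 0.86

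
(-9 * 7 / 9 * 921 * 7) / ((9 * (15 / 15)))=-15043 / 3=-5014.33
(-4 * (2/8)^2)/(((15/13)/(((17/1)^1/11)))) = -221/660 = -0.33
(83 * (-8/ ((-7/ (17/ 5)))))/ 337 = 11288/ 11795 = 0.96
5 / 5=1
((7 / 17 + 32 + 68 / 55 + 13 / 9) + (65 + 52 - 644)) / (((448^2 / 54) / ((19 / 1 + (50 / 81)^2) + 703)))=-1401347492453 / 14657448960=-95.61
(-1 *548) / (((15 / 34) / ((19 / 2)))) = -177004 / 15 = -11800.27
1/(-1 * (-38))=1/38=0.03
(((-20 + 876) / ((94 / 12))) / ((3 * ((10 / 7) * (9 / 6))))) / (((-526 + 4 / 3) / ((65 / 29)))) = -77896 / 1072681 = -0.07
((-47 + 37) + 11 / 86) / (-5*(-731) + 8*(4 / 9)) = -7641 / 2831722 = -0.00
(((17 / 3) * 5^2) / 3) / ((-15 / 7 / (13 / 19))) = -7735 / 513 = -15.08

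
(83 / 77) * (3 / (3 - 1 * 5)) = -249 / 154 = -1.62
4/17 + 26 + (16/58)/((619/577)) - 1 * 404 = -115202850/305167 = -377.51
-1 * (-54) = 54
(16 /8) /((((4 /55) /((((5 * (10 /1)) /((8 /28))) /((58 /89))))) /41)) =35121625 /116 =302772.63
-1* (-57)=57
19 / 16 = 1.19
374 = 374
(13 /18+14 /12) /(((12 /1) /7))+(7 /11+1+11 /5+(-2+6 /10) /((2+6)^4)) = 30034913 /6082560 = 4.94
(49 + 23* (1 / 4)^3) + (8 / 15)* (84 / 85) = 49.89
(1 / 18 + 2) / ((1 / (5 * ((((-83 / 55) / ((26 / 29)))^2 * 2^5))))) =857460052 / 920205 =931.81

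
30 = 30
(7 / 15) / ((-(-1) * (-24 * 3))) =-7 / 1080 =-0.01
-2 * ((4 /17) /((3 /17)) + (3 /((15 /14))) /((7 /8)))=-136 /15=-9.07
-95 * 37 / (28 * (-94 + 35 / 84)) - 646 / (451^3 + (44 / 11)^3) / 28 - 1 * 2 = -949813318639 / 1442240611630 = -0.66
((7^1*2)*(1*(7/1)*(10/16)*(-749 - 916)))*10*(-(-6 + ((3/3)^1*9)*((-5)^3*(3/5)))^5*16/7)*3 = -1024233762809975193000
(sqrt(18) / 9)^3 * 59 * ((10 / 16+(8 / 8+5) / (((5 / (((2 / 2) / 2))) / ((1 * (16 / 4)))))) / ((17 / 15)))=16.50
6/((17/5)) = 30/17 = 1.76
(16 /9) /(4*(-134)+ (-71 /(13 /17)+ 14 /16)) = -1664 /587781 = -0.00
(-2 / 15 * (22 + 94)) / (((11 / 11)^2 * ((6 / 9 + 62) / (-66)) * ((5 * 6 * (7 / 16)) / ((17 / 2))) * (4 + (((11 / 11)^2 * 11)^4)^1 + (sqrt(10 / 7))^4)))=607376 / 843303375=0.00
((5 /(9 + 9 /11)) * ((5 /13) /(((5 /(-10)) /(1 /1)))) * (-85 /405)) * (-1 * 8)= -18700 /28431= -0.66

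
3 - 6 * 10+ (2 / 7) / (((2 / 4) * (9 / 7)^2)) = -4589 / 81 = -56.65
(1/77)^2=1/5929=0.00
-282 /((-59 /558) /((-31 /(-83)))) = 4878036 /4897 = 996.13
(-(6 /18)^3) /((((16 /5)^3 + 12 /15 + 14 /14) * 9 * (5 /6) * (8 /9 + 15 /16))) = -800 /10227807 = -0.00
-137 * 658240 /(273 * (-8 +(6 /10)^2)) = 43236.33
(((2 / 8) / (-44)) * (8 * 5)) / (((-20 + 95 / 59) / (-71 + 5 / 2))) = -8083 / 9548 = -0.85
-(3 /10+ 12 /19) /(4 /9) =-1593 /760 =-2.10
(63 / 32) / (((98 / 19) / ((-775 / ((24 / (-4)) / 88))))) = 4338.62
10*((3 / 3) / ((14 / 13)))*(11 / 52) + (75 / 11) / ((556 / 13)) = 22730 / 10703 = 2.12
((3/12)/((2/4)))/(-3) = -1/6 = -0.17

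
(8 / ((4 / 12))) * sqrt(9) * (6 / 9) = 48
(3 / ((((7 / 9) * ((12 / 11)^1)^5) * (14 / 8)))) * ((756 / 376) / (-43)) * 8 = -483153 / 905408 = -0.53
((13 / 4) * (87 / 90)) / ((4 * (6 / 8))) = 377 / 360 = 1.05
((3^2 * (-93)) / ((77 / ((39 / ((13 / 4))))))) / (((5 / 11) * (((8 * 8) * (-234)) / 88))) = 3069 / 1820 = 1.69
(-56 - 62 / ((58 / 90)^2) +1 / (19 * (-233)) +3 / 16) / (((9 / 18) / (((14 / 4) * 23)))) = -1967050602727 / 59569712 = -33020.99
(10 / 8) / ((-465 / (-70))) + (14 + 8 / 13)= 35795 / 2418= 14.80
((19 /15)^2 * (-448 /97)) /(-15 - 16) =161728 /676575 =0.24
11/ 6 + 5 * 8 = 251/ 6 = 41.83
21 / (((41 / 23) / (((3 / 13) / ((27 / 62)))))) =9982 / 1599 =6.24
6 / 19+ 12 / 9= 94 / 57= 1.65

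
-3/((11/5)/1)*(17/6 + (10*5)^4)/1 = -187500085/22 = -8522731.14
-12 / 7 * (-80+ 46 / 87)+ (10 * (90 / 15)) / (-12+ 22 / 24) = 504584 / 3857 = 130.82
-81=-81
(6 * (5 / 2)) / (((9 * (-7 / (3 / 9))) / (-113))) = 565 / 63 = 8.97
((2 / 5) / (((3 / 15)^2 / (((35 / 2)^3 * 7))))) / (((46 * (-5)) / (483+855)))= -2182430.71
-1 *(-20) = 20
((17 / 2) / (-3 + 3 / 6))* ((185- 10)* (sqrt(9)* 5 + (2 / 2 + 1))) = -10115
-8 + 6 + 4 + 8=10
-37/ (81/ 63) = -259/ 9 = -28.78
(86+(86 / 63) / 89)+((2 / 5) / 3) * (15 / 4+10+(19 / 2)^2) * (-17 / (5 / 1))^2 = 172635328 / 700875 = 246.31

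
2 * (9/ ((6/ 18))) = 54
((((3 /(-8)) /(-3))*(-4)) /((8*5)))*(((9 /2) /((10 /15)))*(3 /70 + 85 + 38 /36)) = -81363 /11200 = -7.26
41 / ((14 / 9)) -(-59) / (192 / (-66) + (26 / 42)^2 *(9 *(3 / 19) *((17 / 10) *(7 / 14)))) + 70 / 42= 82169527 / 21043302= 3.90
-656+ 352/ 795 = -521168/ 795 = -655.56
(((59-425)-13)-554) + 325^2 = 104692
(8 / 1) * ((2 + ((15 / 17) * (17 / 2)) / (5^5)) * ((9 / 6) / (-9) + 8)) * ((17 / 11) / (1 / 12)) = 15999176 / 6875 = 2327.15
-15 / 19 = -0.79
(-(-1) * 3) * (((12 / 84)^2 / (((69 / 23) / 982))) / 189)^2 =964324 / 257298363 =0.00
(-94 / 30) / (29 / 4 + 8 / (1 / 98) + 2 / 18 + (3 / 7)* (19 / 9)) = -3948 / 998255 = -0.00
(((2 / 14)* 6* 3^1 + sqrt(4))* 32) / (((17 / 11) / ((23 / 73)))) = 259072 / 8687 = 29.82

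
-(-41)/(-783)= -41/783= -0.05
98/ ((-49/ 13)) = -26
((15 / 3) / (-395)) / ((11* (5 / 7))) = -7 / 4345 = -0.00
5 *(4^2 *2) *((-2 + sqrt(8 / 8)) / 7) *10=-1600 / 7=-228.57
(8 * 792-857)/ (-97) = -5479/ 97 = -56.48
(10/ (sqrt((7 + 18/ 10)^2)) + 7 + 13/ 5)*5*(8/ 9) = 4724/ 99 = 47.72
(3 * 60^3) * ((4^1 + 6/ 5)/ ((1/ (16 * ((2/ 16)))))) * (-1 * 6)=-40435200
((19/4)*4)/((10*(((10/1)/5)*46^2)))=19/42320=0.00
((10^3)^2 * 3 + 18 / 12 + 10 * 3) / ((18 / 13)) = 26000273 / 12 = 2166689.42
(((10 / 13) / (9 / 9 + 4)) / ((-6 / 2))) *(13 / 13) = -2 / 39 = -0.05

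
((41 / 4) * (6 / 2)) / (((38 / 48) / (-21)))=-15498 / 19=-815.68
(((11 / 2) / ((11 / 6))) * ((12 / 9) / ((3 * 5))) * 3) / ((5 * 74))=2 / 925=0.00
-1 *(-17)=17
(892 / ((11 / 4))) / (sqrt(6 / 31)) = 1784 * sqrt(186) / 33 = 737.29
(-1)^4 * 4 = 4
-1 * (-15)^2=-225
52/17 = 3.06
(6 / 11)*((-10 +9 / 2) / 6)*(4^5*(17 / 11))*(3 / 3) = -791.27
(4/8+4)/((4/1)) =9/8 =1.12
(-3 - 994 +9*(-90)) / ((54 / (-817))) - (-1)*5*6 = 27369.24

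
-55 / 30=-11 / 6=-1.83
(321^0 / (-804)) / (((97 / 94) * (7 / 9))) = -141 / 90986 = -0.00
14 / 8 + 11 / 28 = 15 / 7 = 2.14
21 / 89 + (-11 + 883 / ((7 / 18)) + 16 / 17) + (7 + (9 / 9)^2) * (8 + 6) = 25129780 / 10591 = 2372.75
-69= -69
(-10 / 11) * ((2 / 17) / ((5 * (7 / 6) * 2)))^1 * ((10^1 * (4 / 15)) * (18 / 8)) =-72 / 1309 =-0.06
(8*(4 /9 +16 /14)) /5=160 /63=2.54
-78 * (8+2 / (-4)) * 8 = -4680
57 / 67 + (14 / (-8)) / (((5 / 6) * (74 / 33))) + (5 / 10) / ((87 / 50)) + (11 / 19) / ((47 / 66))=3908181019 / 3851919780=1.01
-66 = -66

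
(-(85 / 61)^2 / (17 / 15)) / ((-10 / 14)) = 8925 / 3721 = 2.40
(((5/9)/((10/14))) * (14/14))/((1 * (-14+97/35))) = -0.07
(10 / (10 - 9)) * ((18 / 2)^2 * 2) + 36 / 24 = 1621.50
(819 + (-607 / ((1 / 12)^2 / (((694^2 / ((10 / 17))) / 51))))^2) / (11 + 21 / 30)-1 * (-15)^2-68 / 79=864275744522682286503 / 5135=168310758427007261.25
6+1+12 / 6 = 9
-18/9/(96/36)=-3/4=-0.75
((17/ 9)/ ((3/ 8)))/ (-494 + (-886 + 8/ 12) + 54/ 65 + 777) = -8840/ 1055637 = -0.01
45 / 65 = 9 / 13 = 0.69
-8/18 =-4/9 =-0.44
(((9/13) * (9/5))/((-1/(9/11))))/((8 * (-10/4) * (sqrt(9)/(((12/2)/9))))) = 81/7150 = 0.01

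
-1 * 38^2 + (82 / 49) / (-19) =-1344446 / 931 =-1444.09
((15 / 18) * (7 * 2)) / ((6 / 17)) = 595 / 18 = 33.06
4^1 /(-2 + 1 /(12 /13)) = -48 /11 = -4.36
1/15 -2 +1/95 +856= 243412/285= 854.08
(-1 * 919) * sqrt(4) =-1838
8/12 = 2/3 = 0.67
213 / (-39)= -71 / 13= -5.46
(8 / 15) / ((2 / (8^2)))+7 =361 / 15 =24.07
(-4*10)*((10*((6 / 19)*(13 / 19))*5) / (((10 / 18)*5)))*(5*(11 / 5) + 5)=-2489.09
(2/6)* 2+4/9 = 10/9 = 1.11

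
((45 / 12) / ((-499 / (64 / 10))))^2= 576 / 249001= 0.00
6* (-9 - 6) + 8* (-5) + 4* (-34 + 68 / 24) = -254.67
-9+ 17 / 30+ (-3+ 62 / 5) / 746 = -47114 / 5595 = -8.42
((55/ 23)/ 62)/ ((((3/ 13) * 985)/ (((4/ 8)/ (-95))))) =-143/ 160125540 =-0.00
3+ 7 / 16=55 / 16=3.44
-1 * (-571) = 571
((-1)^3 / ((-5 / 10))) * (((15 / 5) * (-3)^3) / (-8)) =81 / 4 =20.25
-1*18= -18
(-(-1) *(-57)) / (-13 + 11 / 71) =71 / 16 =4.44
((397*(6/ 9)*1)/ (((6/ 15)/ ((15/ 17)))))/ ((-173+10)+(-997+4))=-9925/ 19652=-0.51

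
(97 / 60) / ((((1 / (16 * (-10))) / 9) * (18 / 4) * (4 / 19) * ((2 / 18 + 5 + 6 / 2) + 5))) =-11058 / 59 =-187.42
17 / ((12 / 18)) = 51 / 2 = 25.50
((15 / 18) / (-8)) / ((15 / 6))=-0.04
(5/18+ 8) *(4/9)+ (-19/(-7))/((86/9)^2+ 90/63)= 15794095/4259142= 3.71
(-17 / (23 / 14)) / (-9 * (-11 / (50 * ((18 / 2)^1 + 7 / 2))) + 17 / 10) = -297500 / 53429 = -5.57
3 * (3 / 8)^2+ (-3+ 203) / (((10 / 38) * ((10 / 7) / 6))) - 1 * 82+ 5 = 199387 / 64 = 3115.42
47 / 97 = 0.48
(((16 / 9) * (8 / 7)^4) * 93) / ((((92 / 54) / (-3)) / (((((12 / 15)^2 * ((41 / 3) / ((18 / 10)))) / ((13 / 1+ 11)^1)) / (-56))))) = 10412032 / 5798415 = 1.80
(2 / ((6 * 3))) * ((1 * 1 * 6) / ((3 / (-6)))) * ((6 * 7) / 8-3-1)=-5 / 3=-1.67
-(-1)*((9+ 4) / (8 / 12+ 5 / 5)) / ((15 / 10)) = 26 / 5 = 5.20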